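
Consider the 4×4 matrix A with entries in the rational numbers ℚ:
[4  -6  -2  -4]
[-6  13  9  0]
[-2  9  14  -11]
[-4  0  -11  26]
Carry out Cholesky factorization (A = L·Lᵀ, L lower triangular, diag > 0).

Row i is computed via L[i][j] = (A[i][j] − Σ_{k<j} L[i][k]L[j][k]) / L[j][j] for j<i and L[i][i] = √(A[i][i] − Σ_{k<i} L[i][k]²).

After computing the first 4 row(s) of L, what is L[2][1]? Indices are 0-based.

Step 1: L[0][0] = √(4) = 2.
  L[1][0] = (-6) / L[0][0] = -3.
Step 2: L[1][1] = √(4) = 2.
  L[2][0] = (-2) / L[0][0] = -1.
  L[2][1] = (6) / L[1][1] = 3.
Step 3: L[2][2] = √(4) = 2.
  L[3][0] = (-4) / L[0][0] = -2.
  L[3][1] = (-6) / L[1][1] = -3.
  L[3][2] = (-4) / L[2][2] = -2.
Step 4: L[3][3] = √(9) = 3.

L[2][1] = 3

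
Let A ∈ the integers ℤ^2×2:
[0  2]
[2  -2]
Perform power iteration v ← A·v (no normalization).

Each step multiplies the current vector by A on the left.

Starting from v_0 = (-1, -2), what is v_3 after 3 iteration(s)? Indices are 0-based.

v_0 = (-1, -2).
v_1 = A·v_0 = (-4, 2).
v_2 = A·v_1 = (4, -12).
v_3 = A·v_2 = (-24, 32).

v_3 = (-24, 32)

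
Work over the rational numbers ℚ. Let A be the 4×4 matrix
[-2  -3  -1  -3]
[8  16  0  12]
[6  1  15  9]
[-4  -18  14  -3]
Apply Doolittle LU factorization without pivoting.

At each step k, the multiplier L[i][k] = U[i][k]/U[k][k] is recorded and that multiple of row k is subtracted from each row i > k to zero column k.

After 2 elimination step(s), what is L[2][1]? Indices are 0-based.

L[2][1] = -2

Step 1: pivot at (0,0) is -2.
  row1 ← row1 − (-4)·row0  ⇒  L[1][0]=-4, U row1=(0, 4, -4, 0)
  row2 ← row2 − (-3)·row0  ⇒  L[2][0]=-3, U row2=(0, -8, 12, 0)
  row3 ← row3 − (2)·row0  ⇒  L[3][0]=2, U row3=(0, -12, 16, 3)
Step 2: pivot at (1,1) is 4.
  row2 ← row2 − (-2)·row1  ⇒  L[2][1]=-2, U row2=(0, 0, 4, 0)
  row3 ← row3 − (-3)·row1  ⇒  L[3][1]=-3, U row3=(0, 0, 4, 3)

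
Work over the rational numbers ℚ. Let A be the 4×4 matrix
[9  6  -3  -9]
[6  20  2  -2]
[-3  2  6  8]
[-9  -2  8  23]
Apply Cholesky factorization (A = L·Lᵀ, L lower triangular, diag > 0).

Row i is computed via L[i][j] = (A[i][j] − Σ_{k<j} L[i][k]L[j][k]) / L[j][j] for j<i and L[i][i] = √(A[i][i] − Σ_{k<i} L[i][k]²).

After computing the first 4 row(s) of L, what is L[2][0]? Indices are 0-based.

Step 1: L[0][0] = √(9) = 3.
  L[1][0] = (6) / L[0][0] = 2.
Step 2: L[1][1] = √(16) = 4.
  L[2][0] = (-3) / L[0][0] = -1.
  L[2][1] = (4) / L[1][1] = 1.
Step 3: L[2][2] = √(4) = 2.
  L[3][0] = (-9) / L[0][0] = -3.
  L[3][1] = (4) / L[1][1] = 1.
  L[3][2] = (4) / L[2][2] = 2.
Step 4: L[3][3] = √(9) = 3.

L[2][0] = -1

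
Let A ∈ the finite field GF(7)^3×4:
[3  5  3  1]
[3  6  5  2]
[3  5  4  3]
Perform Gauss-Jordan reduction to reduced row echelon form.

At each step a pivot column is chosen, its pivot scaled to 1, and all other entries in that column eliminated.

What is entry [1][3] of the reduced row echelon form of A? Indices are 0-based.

M[1][3] = 4

step 1: normalize row 0 (÷3) = (1, 4, 1, 5)
  row 1: subtract 3×row0 = (0, 1, 2, 1)
  row 2: subtract 3×row0 = (0, 0, 1, 2)
step 2: normalize row 1 (÷1) = (0, 1, 2, 1)
  row 0: subtract 4×row1 = (1, 0, 0, 1)
step 3: normalize row 2 (÷1) = (0, 0, 1, 2)
  row 1: subtract 2×row2 = (0, 1, 0, 4)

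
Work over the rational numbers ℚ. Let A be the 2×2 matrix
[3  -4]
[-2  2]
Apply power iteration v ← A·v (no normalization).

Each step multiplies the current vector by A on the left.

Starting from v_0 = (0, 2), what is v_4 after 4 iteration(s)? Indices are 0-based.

v_4 = (-1160, 688)

v_0 = (0, 2).
v_1 = A·v_0 = (-8, 4).
v_2 = A·v_1 = (-40, 24).
v_3 = A·v_2 = (-216, 128).
v_4 = A·v_3 = (-1160, 688).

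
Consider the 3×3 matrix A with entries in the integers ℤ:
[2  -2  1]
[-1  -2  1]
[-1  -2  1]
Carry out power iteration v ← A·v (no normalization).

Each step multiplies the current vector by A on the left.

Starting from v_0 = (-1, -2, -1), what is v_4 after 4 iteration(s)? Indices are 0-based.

v_4 = (-5, -8, -8)

v_0 = (-1, -2, -1).
v_1 = A·v_0 = (1, 4, 4).
v_2 = A·v_1 = (-2, -5, -5).
v_3 = A·v_2 = (1, 7, 7).
v_4 = A·v_3 = (-5, -8, -8).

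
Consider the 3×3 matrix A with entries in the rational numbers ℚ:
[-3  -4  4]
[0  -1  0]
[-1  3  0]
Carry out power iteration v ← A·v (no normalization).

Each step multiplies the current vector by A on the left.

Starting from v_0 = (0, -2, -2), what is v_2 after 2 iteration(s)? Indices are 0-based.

v_0 = (0, -2, -2).
v_1 = A·v_0 = (0, 2, -6).
v_2 = A·v_1 = (-32, -2, 6).

v_2 = (-32, -2, 6)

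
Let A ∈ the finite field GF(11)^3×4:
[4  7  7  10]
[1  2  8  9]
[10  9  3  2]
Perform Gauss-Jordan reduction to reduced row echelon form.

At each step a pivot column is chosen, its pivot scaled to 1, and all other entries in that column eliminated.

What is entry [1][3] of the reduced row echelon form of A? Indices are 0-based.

M[1][3] = 4

[1] R0 /= 4  ⇒  (1, 10, 10, 8)
     R1 -= 1·R0  ⇒  (0, 3, 9, 1)
     R2 -= 10·R0  ⇒  (0, 8, 2, 10)
[2] R1 /= 3  ⇒  (0, 1, 3, 4)
     R0 -= 10·R1  ⇒  (1, 0, 2, 1)
     R2 -= 8·R1  ⇒  (0, 0, 0, 0)
column 2 empty below row 2
column 3 empty below row 2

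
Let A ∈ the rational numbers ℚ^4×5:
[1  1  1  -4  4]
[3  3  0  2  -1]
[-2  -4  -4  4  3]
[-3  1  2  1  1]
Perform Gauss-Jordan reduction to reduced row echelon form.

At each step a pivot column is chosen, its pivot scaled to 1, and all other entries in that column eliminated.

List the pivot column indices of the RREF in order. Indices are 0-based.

pivot(0,0)=1: scale R0 → (1, 1, 1, -4, 4)
  clear (1,0): R1 −= (3)R0 → (0, 0, -3, 14, -13)
  clear (2,0): R2 −= (-2)R0 → (0, -2, -2, -4, 11)
  clear (3,0): R3 −= (-3)R0 → (0, 4, 5, -11, 13)
pivot(1,1): swap R1↔R2
pivot(1,1)=-2: scale R1 → (0, 1, 1, 2, -11/2)
  clear (0,1): R0 −= (1)R1 → (1, 0, 0, -6, 19/2)
  clear (3,1): R3 −= (4)R1 → (0, 0, 1, -19, 35)
pivot(2,2)=-3: scale R2 → (0, 0, 1, -14/3, 13/3)
  clear (1,2): R1 −= (1)R2 → (0, 1, 0, 20/3, -59/6)
  clear (3,2): R3 −= (1)R2 → (0, 0, 0, -43/3, 92/3)
pivot(3,3)=-43/3: scale R3 → (0, 0, 0, 1, -92/43)
  clear (0,3): R0 −= (-6)R3 → (1, 0, 0, 0, -287/86)
  clear (1,3): R1 −= (20/3)R3 → (0, 1, 0, 0, 381/86)
  clear (2,3): R2 −= (-14/3)R3 → (0, 0, 1, 0, -243/43)

pivot columns: 0, 1, 2, 3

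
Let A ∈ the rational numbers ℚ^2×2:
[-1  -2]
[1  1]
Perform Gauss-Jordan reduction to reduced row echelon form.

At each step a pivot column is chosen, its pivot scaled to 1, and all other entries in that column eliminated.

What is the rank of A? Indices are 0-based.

pivot(0,0)=-1: scale R0 → (1, 2)
  clear (1,0): R1 −= (1)R0 → (0, -1)
pivot(1,1)=-1: scale R1 → (0, 1)
  clear (0,1): R0 −= (2)R1 → (1, 0)

rank = 2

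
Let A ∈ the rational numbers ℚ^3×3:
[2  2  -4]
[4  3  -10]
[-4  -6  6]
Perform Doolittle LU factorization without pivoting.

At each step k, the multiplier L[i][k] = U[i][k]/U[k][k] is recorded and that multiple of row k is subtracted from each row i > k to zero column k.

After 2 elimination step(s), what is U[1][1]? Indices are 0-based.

U[1][1] = -1

Step 1: pivot at (0,0) is 2.
  row1 ← row1 − (2)·row0  ⇒  L[1][0]=2, U row1=(0, -1, -2)
  row2 ← row2 − (-2)·row0  ⇒  L[2][0]=-2, U row2=(0, -2, -2)
Step 2: pivot at (1,1) is -1.
  row2 ← row2 − (2)·row1  ⇒  L[2][1]=2, U row2=(0, 0, 2)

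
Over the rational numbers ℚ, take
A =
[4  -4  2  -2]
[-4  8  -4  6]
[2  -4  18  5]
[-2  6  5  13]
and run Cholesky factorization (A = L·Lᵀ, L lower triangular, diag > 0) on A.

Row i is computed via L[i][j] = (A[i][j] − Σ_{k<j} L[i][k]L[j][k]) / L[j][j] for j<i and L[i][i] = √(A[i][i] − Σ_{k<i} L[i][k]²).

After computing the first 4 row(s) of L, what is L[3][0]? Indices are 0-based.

Step 1: L[0][0] = √(4) = 2.
  L[1][0] = (-4) / L[0][0] = -2.
Step 2: L[1][1] = √(4) = 2.
  L[2][0] = (2) / L[0][0] = 1.
  L[2][1] = (-2) / L[1][1] = -1.
Step 3: L[2][2] = √(16) = 4.
  L[3][0] = (-2) / L[0][0] = -1.
  L[3][1] = (4) / L[1][1] = 2.
  L[3][2] = (8) / L[2][2] = 2.
Step 4: L[3][3] = √(4) = 2.

L[3][0] = -1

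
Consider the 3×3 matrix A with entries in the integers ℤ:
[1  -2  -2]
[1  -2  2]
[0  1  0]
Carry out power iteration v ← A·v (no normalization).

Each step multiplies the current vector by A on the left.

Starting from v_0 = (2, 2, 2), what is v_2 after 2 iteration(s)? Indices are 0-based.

v_2 = (-14, -6, 2)

v_0 = (2, 2, 2).
v_1 = A·v_0 = (-6, 2, 2).
v_2 = A·v_1 = (-14, -6, 2).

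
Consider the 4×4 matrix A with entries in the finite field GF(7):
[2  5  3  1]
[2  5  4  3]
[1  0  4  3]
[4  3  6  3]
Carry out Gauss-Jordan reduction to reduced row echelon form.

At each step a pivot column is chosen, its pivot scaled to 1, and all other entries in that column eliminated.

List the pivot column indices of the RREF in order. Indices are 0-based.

pivot columns: 0, 1, 2, 3

pivot(0,0)=2: scale R0 → (1, 6, 5, 4)
  clear (1,0): R1 −= (2)R0 → (0, 0, 1, 2)
  clear (2,0): R2 −= (1)R0 → (0, 1, 6, 6)
  clear (3,0): R3 −= (4)R0 → (0, 0, 0, 1)
pivot(1,1): swap R1↔R2
pivot(1,1)=1: scale R1 → (0, 1, 6, 6)
  clear (0,1): R0 −= (6)R1 → (1, 0, 4, 3)
pivot(2,2)=1: scale R2 → (0, 0, 1, 2)
  clear (0,2): R0 −= (4)R2 → (1, 0, 0, 2)
  clear (1,2): R1 −= (6)R2 → (0, 1, 0, 1)
pivot(3,3)=1: scale R3 → (0, 0, 0, 1)
  clear (0,3): R0 −= (2)R3 → (1, 0, 0, 0)
  clear (1,3): R1 −= (1)R3 → (0, 1, 0, 0)
  clear (2,3): R2 −= (2)R3 → (0, 0, 1, 0)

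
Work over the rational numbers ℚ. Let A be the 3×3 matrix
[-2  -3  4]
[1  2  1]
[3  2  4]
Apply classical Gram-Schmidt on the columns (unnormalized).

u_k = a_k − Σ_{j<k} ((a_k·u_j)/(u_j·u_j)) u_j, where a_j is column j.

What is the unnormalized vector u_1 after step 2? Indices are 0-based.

u_1 = (-1, 1, -1)

Step 1: u_0 = a_0 = (-2, 1, 3).
Step 2: u_1 = a_1 − (1)·u_0 = (-1, 1, -1).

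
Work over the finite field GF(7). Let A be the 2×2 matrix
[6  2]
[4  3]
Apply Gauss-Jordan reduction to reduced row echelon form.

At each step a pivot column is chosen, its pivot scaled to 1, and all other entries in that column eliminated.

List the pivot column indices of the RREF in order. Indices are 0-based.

pivot columns: 0, 1

[1] R0 /= 6  ⇒  (1, 5)
     R1 -= 4·R0  ⇒  (0, 4)
[2] R1 /= 4  ⇒  (0, 1)
     R0 -= 5·R1  ⇒  (1, 0)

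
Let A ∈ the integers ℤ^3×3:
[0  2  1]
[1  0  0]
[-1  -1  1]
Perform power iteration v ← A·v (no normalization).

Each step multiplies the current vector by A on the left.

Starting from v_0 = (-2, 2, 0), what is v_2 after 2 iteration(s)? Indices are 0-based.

v_0 = (-2, 2, 0).
v_1 = A·v_0 = (4, -2, 0).
v_2 = A·v_1 = (-4, 4, -2).

v_2 = (-4, 4, -2)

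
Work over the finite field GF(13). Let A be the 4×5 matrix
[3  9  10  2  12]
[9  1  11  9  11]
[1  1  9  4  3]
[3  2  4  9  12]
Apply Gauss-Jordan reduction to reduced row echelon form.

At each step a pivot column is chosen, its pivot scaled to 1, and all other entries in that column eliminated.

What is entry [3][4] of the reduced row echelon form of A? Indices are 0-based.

M[3][4] = 9

pivot(0,0)=3: scale R0 → (1, 3, 12, 5, 4)
  clear (1,0): R1 −= (9)R0 → (0, 0, 7, 3, 1)
  clear (2,0): R2 −= (1)R0 → (0, 11, 10, 12, 12)
  clear (3,0): R3 −= (3)R0 → (0, 6, 7, 7, 0)
pivot(1,1): swap R1↔R2
pivot(1,1)=11: scale R1 → (0, 1, 8, 7, 7)
  clear (0,1): R0 −= (3)R1 → (1, 0, 1, 10, 9)
  clear (3,1): R3 −= (6)R1 → (0, 0, 11, 4, 10)
pivot(2,2)=7: scale R2 → (0, 0, 1, 6, 2)
  clear (0,2): R0 −= (1)R2 → (1, 0, 0, 4, 7)
  clear (1,2): R1 −= (8)R2 → (0, 1, 0, 11, 4)
  clear (3,2): R3 −= (11)R2 → (0, 0, 0, 3, 1)
pivot(3,3)=3: scale R3 → (0, 0, 0, 1, 9)
  clear (0,3): R0 −= (4)R3 → (1, 0, 0, 0, 10)
  clear (1,3): R1 −= (11)R3 → (0, 1, 0, 0, 9)
  clear (2,3): R2 −= (6)R3 → (0, 0, 1, 0, 0)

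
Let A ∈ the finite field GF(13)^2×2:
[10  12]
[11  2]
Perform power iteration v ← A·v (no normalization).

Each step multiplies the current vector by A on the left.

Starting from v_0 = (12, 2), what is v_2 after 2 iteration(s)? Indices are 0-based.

v_2 = (4, 10)

v_0 = (12, 2).
v_1 = A·v_0 = (1, 6).
v_2 = A·v_1 = (4, 10).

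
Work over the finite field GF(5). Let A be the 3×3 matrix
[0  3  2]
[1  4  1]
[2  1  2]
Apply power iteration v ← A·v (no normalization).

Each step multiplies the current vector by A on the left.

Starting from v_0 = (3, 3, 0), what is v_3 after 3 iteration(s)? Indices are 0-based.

v_0 = (3, 3, 0).
v_1 = A·v_0 = (4, 0, 4).
v_2 = A·v_1 = (3, 3, 1).
v_3 = A·v_2 = (1, 1, 1).

v_3 = (1, 1, 1)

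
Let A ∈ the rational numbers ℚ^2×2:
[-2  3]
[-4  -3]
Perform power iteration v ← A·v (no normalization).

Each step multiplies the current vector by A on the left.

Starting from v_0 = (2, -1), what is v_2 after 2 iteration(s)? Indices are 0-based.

v_0 = (2, -1).
v_1 = A·v_0 = (-7, -5).
v_2 = A·v_1 = (-1, 43).

v_2 = (-1, 43)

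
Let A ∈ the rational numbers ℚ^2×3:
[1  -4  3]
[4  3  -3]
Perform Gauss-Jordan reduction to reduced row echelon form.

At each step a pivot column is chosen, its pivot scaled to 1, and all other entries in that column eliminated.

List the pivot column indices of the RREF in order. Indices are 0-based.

pivot columns: 0, 1

pivot(0,0)=1: scale R0 → (1, -4, 3)
  clear (1,0): R1 −= (4)R0 → (0, 19, -15)
pivot(1,1)=19: scale R1 → (0, 1, -15/19)
  clear (0,1): R0 −= (-4)R1 → (1, 0, -3/19)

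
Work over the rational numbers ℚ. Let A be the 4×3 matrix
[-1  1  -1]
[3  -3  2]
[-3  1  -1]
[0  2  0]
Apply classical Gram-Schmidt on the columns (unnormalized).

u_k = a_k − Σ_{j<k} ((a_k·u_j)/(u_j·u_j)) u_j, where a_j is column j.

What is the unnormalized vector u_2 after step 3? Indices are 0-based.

Step 1: u_0 = a_0 = (-1, 3, -3, 0).
Step 2: u_1 = a_1 − (-13/19)·u_0 = (6/19, -18/19, -20/19, 2).
Step 3: u_2 = a_2 − (10/19)·u_0 − (-11/58)·u_1 = (-12/29, 7/29, 11/29, 11/29).

u_2 = (-12/29, 7/29, 11/29, 11/29)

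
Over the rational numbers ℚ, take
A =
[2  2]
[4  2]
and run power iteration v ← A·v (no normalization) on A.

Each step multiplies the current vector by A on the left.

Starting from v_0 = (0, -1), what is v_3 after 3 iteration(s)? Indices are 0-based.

v_0 = (0, -1).
v_1 = A·v_0 = (-2, -2).
v_2 = A·v_1 = (-8, -12).
v_3 = A·v_2 = (-40, -56).

v_3 = (-40, -56)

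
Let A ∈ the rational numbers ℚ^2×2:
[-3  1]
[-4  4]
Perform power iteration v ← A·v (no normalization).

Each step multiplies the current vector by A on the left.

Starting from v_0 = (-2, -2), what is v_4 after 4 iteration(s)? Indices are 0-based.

v_0 = (-2, -2).
v_1 = A·v_0 = (4, 0).
v_2 = A·v_1 = (-12, -16).
v_3 = A·v_2 = (20, -16).
v_4 = A·v_3 = (-76, -144).

v_4 = (-76, -144)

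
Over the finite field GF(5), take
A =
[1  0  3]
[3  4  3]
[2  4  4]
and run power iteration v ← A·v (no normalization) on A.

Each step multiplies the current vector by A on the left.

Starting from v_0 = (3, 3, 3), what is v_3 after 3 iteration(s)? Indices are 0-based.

v_0 = (3, 3, 3).
v_1 = A·v_0 = (2, 0, 0).
v_2 = A·v_1 = (2, 1, 4).
v_3 = A·v_2 = (4, 2, 4).

v_3 = (4, 2, 4)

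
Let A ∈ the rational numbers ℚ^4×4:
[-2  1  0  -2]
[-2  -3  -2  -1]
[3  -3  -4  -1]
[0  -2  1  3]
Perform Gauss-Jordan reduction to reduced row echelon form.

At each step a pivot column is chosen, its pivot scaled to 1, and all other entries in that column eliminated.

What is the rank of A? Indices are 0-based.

rank = 4

pivot(0,0)=-2: scale R0 → (1, -1/2, 0, 1)
  clear (1,0): R1 −= (-2)R0 → (0, -4, -2, 1)
  clear (2,0): R2 −= (3)R0 → (0, -3/2, -4, -4)
pivot(1,1)=-4: scale R1 → (0, 1, 1/2, -1/4)
  clear (0,1): R0 −= (-1/2)R1 → (1, 0, 1/4, 7/8)
  clear (2,1): R2 −= (-3/2)R1 → (0, 0, -13/4, -35/8)
  clear (3,1): R3 −= (-2)R1 → (0, 0, 2, 5/2)
pivot(2,2)=-13/4: scale R2 → (0, 0, 1, 35/26)
  clear (0,2): R0 −= (1/4)R2 → (1, 0, 0, 7/13)
  clear (1,2): R1 −= (1/2)R2 → (0, 1, 0, -12/13)
  clear (3,2): R3 −= (2)R2 → (0, 0, 0, -5/26)
pivot(3,3)=-5/26: scale R3 → (0, 0, 0, 1)
  clear (0,3): R0 −= (7/13)R3 → (1, 0, 0, 0)
  clear (1,3): R1 −= (-12/13)R3 → (0, 1, 0, 0)
  clear (2,3): R2 −= (35/26)R3 → (0, 0, 1, 0)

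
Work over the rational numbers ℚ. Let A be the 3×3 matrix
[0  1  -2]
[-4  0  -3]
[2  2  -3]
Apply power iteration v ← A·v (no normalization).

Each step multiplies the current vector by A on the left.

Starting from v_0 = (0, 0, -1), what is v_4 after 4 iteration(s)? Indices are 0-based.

v_0 = (0, 0, -1).
v_1 = A·v_0 = (2, 3, 3).
v_2 = A·v_1 = (-3, -17, 1).
v_3 = A·v_2 = (-19, 9, -43).
v_4 = A·v_3 = (95, 205, 109).

v_4 = (95, 205, 109)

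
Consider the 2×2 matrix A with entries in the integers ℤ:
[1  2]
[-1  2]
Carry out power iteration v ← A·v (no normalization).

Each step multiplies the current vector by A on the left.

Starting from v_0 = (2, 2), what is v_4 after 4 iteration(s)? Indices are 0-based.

v_4 = (-22, -34)

v_0 = (2, 2).
v_1 = A·v_0 = (6, 2).
v_2 = A·v_1 = (10, -2).
v_3 = A·v_2 = (6, -14).
v_4 = A·v_3 = (-22, -34).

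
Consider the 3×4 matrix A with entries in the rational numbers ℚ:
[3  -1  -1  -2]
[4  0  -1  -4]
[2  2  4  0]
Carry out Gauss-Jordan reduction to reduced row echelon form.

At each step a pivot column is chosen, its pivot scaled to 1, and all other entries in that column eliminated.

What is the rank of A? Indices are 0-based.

[1] R0 /= 3  ⇒  (1, -1/3, -1/3, -2/3)
     R1 -= 4·R0  ⇒  (0, 4/3, 1/3, -4/3)
     R2 -= 2·R0  ⇒  (0, 8/3, 14/3, 4/3)
[2] R1 /= 4/3  ⇒  (0, 1, 1/4, -1)
     R0 -= -1/3·R1  ⇒  (1, 0, -1/4, -1)
     R2 -= 8/3·R1  ⇒  (0, 0, 4, 4)
[3] R2 /= 4  ⇒  (0, 0, 1, 1)
     R0 -= -1/4·R2  ⇒  (1, 0, 0, -3/4)
     R1 -= 1/4·R2  ⇒  (0, 1, 0, -5/4)

rank = 3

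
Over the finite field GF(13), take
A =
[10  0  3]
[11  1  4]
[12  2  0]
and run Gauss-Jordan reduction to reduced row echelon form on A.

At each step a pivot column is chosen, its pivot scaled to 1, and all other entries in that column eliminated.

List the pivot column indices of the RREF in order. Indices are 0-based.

pivot columns: 0, 1, 2

pivot(0,0)=10: scale R0 → (1, 0, 12)
  clear (1,0): R1 −= (11)R0 → (0, 1, 2)
  clear (2,0): R2 −= (12)R0 → (0, 2, 12)
pivot(1,1)=1: scale R1 → (0, 1, 2)
  clear (2,1): R2 −= (2)R1 → (0, 0, 8)
pivot(2,2)=8: scale R2 → (0, 0, 1)
  clear (0,2): R0 −= (12)R2 → (1, 0, 0)
  clear (1,2): R1 −= (2)R2 → (0, 1, 0)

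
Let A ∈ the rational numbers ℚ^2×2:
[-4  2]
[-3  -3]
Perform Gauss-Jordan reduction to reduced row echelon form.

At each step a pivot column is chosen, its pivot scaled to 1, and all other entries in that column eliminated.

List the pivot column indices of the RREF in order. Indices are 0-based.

[1] R0 /= -4  ⇒  (1, -1/2)
     R1 -= -3·R0  ⇒  (0, -9/2)
[2] R1 /= -9/2  ⇒  (0, 1)
     R0 -= -1/2·R1  ⇒  (1, 0)

pivot columns: 0, 1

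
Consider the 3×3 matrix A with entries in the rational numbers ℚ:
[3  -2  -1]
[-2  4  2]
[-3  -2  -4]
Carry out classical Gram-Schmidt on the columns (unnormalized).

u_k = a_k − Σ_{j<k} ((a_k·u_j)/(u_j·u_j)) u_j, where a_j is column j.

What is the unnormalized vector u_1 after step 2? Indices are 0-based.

Step 1: u_0 = a_0 = (3, -2, -3).
Step 2: u_1 = a_1 − (-4/11)·u_0 = (-10/11, 36/11, -34/11).

u_1 = (-10/11, 36/11, -34/11)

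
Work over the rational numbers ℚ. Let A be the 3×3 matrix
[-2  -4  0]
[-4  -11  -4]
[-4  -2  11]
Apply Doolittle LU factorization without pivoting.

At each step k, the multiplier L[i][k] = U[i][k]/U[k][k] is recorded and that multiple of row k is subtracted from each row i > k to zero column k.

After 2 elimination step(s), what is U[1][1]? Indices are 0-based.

U[1][1] = -3

k=0: U[0][0]=-2
  eliminate (1,0): mult=2, new row 1: (0, -3, -4); set L[1][0]=2
  eliminate (2,0): mult=2, new row 2: (0, 6, 11); set L[2][0]=2
k=1: U[1][1]=-3
  eliminate (2,1): mult=-2, new row 2: (0, 0, 3); set L[2][1]=-2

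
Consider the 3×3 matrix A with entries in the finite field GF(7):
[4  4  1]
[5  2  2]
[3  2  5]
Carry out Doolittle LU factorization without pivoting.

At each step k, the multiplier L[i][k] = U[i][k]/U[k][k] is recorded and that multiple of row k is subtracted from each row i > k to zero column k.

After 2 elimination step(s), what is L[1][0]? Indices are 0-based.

L[1][0] = 3

[col 0] pivot 4
  R1 -= 3*R0 → (0, 4, 6)  (L[1][0] := 3)
  R2 -= 6*R0 → (0, 6, 6)  (L[2][0] := 6)
[col 1] pivot 4
  R2 -= 5*R1 → (0, 0, 4)  (L[2][1] := 5)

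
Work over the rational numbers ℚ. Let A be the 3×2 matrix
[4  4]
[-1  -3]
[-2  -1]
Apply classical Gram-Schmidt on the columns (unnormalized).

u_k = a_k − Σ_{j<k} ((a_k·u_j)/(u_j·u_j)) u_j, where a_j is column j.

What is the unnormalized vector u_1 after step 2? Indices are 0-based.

Step 1: u_0 = a_0 = (4, -1, -2).
Step 2: u_1 = a_1 − (1)·u_0 = (0, -2, 1).

u_1 = (0, -2, 1)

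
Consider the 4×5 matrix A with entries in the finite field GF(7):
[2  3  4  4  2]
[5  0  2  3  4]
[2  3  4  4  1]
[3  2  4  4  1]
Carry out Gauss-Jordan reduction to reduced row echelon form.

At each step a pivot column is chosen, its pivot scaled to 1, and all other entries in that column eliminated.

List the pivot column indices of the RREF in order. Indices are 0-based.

pivot columns: 0, 1, 2, 4

pivot(0,0)=2: scale R0 → (1, 5, 2, 2, 1)
  clear (1,0): R1 −= (5)R0 → (0, 3, 6, 0, 6)
  clear (2,0): R2 −= (2)R0 → (0, 0, 0, 0, 6)
  clear (3,0): R3 −= (3)R0 → (0, 1, 5, 5, 5)
pivot(1,1)=3: scale R1 → (0, 1, 2, 0, 2)
  clear (0,1): R0 −= (5)R1 → (1, 0, 6, 2, 5)
  clear (3,1): R3 −= (1)R1 → (0, 0, 3, 5, 3)
pivot(2,2): swap R2↔R3
pivot(2,2)=3: scale R2 → (0, 0, 1, 4, 1)
  clear (0,2): R0 −= (6)R2 → (1, 0, 0, 6, 6)
  clear (1,2): R1 −= (2)R2 → (0, 1, 0, 6, 0)
col 3: no nonzero at/below row 3; advance.
pivot(3,4)=6: scale R3 → (0, 0, 0, 0, 1)
  clear (0,4): R0 −= (6)R3 → (1, 0, 0, 6, 0)
  clear (2,4): R2 −= (1)R3 → (0, 0, 1, 4, 0)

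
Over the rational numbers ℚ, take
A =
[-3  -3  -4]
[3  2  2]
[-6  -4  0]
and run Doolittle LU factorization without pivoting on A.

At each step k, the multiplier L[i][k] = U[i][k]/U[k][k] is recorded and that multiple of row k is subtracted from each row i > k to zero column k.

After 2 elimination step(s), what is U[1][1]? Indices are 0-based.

U[1][1] = -1

k=0: U[0][0]=-3
  eliminate (1,0): mult=-1, new row 1: (0, -1, -2); set L[1][0]=-1
  eliminate (2,0): mult=2, new row 2: (0, 2, 8); set L[2][0]=2
k=1: U[1][1]=-1
  eliminate (2,1): mult=-2, new row 2: (0, 0, 4); set L[2][1]=-2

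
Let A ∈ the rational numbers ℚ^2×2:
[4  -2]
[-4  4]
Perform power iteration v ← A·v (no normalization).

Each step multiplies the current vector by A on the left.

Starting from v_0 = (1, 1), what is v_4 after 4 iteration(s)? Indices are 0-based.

v_0 = (1, 1).
v_1 = A·v_0 = (2, 0).
v_2 = A·v_1 = (8, -8).
v_3 = A·v_2 = (48, -64).
v_4 = A·v_3 = (320, -448).

v_4 = (320, -448)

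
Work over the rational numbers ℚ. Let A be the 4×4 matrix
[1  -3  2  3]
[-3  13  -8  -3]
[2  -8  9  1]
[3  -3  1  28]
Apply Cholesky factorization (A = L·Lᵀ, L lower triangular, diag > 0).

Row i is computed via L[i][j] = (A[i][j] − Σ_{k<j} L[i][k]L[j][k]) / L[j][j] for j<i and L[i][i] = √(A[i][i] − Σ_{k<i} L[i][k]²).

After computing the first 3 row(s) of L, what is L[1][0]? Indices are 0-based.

Step 1: L[0][0] = √(1) = 1.
  L[1][0] = (-3) / L[0][0] = -3.
Step 2: L[1][1] = √(4) = 2.
  L[2][0] = (2) / L[0][0] = 2.
  L[2][1] = (-2) / L[1][1] = -1.
Step 3: L[2][2] = √(4) = 2.

L[1][0] = -3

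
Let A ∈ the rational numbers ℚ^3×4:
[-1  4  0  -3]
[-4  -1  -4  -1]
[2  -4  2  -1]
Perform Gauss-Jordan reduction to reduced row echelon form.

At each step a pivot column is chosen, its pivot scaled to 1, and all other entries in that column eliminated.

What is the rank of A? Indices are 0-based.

pivot(0,0)=-1: scale R0 → (1, -4, 0, 3)
  clear (1,0): R1 −= (-4)R0 → (0, -17, -4, 11)
  clear (2,0): R2 −= (2)R0 → (0, 4, 2, -7)
pivot(1,1)=-17: scale R1 → (0, 1, 4/17, -11/17)
  clear (0,1): R0 −= (-4)R1 → (1, 0, 16/17, 7/17)
  clear (2,1): R2 −= (4)R1 → (0, 0, 18/17, -75/17)
pivot(2,2)=18/17: scale R2 → (0, 0, 1, -25/6)
  clear (0,2): R0 −= (16/17)R2 → (1, 0, 0, 13/3)
  clear (1,2): R1 −= (4/17)R2 → (0, 1, 0, 1/3)

rank = 3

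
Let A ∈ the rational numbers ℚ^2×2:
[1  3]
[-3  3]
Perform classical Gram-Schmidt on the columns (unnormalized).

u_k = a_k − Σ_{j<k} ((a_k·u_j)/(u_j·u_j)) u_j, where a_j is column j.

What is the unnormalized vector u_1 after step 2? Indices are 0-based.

u_1 = (18/5, 6/5)

Step 1: u_0 = a_0 = (1, -3).
Step 2: u_1 = a_1 − (-3/5)·u_0 = (18/5, 6/5).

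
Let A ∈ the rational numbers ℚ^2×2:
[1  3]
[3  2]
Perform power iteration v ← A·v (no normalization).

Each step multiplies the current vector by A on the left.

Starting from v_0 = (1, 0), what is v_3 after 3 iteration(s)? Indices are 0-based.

v_3 = (37, 48)

v_0 = (1, 0).
v_1 = A·v_0 = (1, 3).
v_2 = A·v_1 = (10, 9).
v_3 = A·v_2 = (37, 48).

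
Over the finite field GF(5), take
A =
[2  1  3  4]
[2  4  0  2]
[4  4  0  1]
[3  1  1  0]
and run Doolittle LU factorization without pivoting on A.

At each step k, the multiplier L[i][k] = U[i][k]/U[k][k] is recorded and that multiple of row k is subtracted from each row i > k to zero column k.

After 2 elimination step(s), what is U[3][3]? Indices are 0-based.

Step 1: pivot at (0,0) is 2.
  row1 ← row1 − (1)·row0  ⇒  L[1][0]=1, U row1=(0, 3, 2, 3)
  row2 ← row2 − (2)·row0  ⇒  L[2][0]=2, U row2=(0, 2, 4, 3)
  row3 ← row3 − (4)·row0  ⇒  L[3][0]=4, U row3=(0, 2, 4, 4)
Step 2: pivot at (1,1) is 3.
  row2 ← row2 − (4)·row1  ⇒  L[2][1]=4, U row2=(0, 0, 1, 1)
  row3 ← row3 − (4)·row1  ⇒  L[3][1]=4, U row3=(0, 0, 1, 2)

U[3][3] = 2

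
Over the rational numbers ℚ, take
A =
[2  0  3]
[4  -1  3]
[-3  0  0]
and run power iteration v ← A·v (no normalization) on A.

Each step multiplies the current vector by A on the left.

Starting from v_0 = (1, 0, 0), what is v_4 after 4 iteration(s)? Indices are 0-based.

v_4 = (-11, -34, 84)

v_0 = (1, 0, 0).
v_1 = A·v_0 = (2, 4, -3).
v_2 = A·v_1 = (-5, -5, -6).
v_3 = A·v_2 = (-28, -33, 15).
v_4 = A·v_3 = (-11, -34, 84).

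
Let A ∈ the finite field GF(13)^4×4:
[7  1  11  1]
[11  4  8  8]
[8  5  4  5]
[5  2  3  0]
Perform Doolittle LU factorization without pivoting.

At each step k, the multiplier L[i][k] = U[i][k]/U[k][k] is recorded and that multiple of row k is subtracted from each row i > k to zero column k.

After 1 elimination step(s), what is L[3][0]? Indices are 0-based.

Step 1: pivot at (0,0) is 7.
  row1 ← row1 − (9)·row0  ⇒  L[1][0]=9, U row1=(0, 8, 0, 12)
  row2 ← row2 − (3)·row0  ⇒  L[2][0]=3, U row2=(0, 2, 10, 2)
  row3 ← row3 − (10)·row0  ⇒  L[3][0]=10, U row3=(0, 5, 10, 3)

L[3][0] = 10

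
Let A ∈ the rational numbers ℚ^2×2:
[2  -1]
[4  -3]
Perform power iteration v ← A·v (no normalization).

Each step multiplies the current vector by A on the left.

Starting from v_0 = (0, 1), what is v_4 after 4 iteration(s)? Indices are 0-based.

v_0 = (0, 1).
v_1 = A·v_0 = (-1, -3).
v_2 = A·v_1 = (1, 5).
v_3 = A·v_2 = (-3, -11).
v_4 = A·v_3 = (5, 21).

v_4 = (5, 21)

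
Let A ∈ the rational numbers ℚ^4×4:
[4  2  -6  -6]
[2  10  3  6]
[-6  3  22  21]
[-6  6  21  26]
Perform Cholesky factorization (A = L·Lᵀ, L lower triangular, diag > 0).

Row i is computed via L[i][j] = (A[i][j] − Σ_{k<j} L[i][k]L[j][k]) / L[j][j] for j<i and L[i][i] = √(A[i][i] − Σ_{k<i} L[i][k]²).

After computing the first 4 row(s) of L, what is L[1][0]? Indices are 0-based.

Step 1: L[0][0] = √(4) = 2.
  L[1][0] = (2) / L[0][0] = 1.
Step 2: L[1][1] = √(9) = 3.
  L[2][0] = (-6) / L[0][0] = -3.
  L[2][1] = (6) / L[1][1] = 2.
Step 3: L[2][2] = √(9) = 3.
  L[3][0] = (-6) / L[0][0] = -3.
  L[3][1] = (9) / L[1][1] = 3.
  L[3][2] = (6) / L[2][2] = 2.
Step 4: L[3][3] = √(4) = 2.

L[1][0] = 1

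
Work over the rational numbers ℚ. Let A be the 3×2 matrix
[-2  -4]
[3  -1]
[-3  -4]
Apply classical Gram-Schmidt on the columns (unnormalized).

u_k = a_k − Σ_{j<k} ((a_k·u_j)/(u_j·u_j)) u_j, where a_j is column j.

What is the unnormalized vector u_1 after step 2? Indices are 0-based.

Step 1: u_0 = a_0 = (-2, 3, -3).
Step 2: u_1 = a_1 − (17/22)·u_0 = (-27/11, -73/22, -37/22).

u_1 = (-27/11, -73/22, -37/22)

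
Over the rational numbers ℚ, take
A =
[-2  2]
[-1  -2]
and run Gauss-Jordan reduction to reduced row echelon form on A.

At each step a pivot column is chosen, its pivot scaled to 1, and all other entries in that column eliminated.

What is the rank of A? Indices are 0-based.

rank = 2

pivot(0,0)=-2: scale R0 → (1, -1)
  clear (1,0): R1 −= (-1)R0 → (0, -3)
pivot(1,1)=-3: scale R1 → (0, 1)
  clear (0,1): R0 −= (-1)R1 → (1, 0)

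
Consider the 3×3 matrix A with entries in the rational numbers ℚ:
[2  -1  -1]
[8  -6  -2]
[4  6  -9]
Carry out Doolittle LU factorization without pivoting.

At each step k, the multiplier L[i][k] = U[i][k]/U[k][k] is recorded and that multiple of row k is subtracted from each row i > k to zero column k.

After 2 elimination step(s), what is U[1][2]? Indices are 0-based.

U[1][2] = 2

[col 0] pivot 2
  R1 -= 4*R0 → (0, -2, 2)  (L[1][0] := 4)
  R2 -= 2*R0 → (0, 8, -7)  (L[2][0] := 2)
[col 1] pivot -2
  R2 -= -4*R1 → (0, 0, 1)  (L[2][1] := -4)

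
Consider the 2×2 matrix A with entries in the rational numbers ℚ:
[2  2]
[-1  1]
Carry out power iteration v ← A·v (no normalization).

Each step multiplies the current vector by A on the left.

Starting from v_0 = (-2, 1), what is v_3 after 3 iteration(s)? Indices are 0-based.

v_3 = (14, 3)

v_0 = (-2, 1).
v_1 = A·v_0 = (-2, 3).
v_2 = A·v_1 = (2, 5).
v_3 = A·v_2 = (14, 3).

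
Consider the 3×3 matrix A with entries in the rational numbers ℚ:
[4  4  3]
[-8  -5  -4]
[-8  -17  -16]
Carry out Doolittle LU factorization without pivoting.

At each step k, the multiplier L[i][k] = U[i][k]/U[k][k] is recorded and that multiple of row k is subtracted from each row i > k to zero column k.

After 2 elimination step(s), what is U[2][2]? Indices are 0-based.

U[2][2] = -4

k=0: U[0][0]=4
  eliminate (1,0): mult=-2, new row 1: (0, 3, 2); set L[1][0]=-2
  eliminate (2,0): mult=-2, new row 2: (0, -9, -10); set L[2][0]=-2
k=1: U[1][1]=3
  eliminate (2,1): mult=-3, new row 2: (0, 0, -4); set L[2][1]=-3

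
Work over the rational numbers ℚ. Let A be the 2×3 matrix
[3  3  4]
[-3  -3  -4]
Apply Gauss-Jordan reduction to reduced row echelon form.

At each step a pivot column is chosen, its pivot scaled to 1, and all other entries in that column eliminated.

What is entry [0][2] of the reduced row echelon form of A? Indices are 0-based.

M[0][2] = 4/3

[1] R0 /= 3  ⇒  (1, 1, 4/3)
     R1 -= -3·R0  ⇒  (0, 0, 0)
column 1 empty below row 1
column 2 empty below row 1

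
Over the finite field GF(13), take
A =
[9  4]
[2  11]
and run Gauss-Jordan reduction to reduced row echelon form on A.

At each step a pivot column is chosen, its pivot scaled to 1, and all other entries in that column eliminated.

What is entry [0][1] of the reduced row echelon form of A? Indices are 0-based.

[1] R0 /= 9  ⇒  (1, 12)
     R1 -= 2·R0  ⇒  (0, 0)
column 1 empty below row 1

M[0][1] = 12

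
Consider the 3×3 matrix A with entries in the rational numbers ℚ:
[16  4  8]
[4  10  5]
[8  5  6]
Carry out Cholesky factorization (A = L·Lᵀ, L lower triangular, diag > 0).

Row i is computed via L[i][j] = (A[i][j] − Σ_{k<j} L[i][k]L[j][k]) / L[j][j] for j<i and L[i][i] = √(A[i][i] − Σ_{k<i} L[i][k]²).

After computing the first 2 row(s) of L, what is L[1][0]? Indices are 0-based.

L[1][0] = 1

Step 1: L[0][0] = √(16) = 4.
  L[1][0] = (4) / L[0][0] = 1.
Step 2: L[1][1] = √(9) = 3.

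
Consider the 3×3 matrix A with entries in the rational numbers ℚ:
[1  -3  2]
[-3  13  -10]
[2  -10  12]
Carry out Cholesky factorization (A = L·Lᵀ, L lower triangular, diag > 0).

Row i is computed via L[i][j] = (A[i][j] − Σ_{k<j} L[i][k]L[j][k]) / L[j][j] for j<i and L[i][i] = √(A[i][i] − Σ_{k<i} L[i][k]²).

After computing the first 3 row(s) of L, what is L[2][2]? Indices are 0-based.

L[2][2] = 2

Step 1: L[0][0] = √(1) = 1.
  L[1][0] = (-3) / L[0][0] = -3.
Step 2: L[1][1] = √(4) = 2.
  L[2][0] = (2) / L[0][0] = 2.
  L[2][1] = (-4) / L[1][1] = -2.
Step 3: L[2][2] = √(4) = 2.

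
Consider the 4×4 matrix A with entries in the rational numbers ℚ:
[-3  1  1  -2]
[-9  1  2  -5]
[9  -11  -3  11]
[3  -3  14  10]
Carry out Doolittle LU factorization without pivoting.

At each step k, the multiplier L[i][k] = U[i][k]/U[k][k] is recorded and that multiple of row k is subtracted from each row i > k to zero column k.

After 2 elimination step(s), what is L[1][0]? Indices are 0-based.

k=0: U[0][0]=-3
  eliminate (1,0): mult=3, new row 1: (0, -2, -1, 1); set L[1][0]=3
  eliminate (2,0): mult=-3, new row 2: (0, -8, 0, 5); set L[2][0]=-3
  eliminate (3,0): mult=-1, new row 3: (0, -2, 15, 8); set L[3][0]=-1
k=1: U[1][1]=-2
  eliminate (2,1): mult=4, new row 2: (0, 0, 4, 1); set L[2][1]=4
  eliminate (3,1): mult=1, new row 3: (0, 0, 16, 7); set L[3][1]=1

L[1][0] = 3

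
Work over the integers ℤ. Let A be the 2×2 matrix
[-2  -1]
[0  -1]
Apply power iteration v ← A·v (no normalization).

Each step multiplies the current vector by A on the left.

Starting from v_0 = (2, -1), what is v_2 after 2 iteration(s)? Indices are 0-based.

v_2 = (5, -1)

v_0 = (2, -1).
v_1 = A·v_0 = (-3, 1).
v_2 = A·v_1 = (5, -1).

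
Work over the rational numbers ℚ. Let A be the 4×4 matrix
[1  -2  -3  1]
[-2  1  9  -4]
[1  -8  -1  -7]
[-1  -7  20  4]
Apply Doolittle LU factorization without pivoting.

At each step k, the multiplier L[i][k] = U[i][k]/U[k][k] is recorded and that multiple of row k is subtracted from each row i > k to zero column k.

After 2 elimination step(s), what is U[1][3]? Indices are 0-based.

[col 0] pivot 1
  R1 -= -2*R0 → (0, -3, 3, -2)  (L[1][0] := -2)
  R2 -= 1*R0 → (0, -6, 2, -8)  (L[2][0] := 1)
  R3 -= -1*R0 → (0, -9, 17, 5)  (L[3][0] := -1)
[col 1] pivot -3
  R2 -= 2*R1 → (0, 0, -4, -4)  (L[2][1] := 2)
  R3 -= 3*R1 → (0, 0, 8, 11)  (L[3][1] := 3)

U[1][3] = -2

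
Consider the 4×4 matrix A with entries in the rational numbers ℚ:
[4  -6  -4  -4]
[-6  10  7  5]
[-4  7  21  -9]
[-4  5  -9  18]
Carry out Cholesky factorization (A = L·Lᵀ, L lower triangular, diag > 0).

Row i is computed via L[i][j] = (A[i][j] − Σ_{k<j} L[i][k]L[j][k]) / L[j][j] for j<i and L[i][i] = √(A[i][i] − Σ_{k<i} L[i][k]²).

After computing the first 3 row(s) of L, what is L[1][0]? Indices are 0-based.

L[1][0] = -3

Step 1: L[0][0] = √(4) = 2.
  L[1][0] = (-6) / L[0][0] = -3.
Step 2: L[1][1] = √(1) = 1.
  L[2][0] = (-4) / L[0][0] = -2.
  L[2][1] = (1) / L[1][1] = 1.
Step 3: L[2][2] = √(16) = 4.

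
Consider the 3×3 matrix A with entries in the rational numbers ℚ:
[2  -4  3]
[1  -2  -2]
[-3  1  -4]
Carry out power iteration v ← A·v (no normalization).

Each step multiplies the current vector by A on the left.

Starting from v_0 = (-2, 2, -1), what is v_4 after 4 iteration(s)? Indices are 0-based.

v_4 = (-305, 89, -67)

v_0 = (-2, 2, -1).
v_1 = A·v_0 = (-15, -4, 12).
v_2 = A·v_1 = (22, -31, -7).
v_3 = A·v_2 = (147, 98, -69).
v_4 = A·v_3 = (-305, 89, -67).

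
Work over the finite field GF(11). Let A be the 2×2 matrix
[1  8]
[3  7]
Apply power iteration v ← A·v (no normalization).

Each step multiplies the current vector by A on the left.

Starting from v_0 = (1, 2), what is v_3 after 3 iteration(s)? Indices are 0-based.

v_3 = (6, 10)

v_0 = (1, 2).
v_1 = A·v_0 = (6, 6).
v_2 = A·v_1 = (10, 5).
v_3 = A·v_2 = (6, 10).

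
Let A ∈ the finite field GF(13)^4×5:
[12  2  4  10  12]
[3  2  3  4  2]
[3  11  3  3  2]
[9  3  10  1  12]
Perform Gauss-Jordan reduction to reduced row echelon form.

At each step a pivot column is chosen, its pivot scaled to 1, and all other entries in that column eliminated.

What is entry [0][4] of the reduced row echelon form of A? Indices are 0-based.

M[0][4] = 12

step 1: normalize row 0 (÷12) = (1, 11, 9, 3, 1)
  row 1: subtract 3×row0 = (0, 8, 2, 8, 12)
  row 2: subtract 3×row0 = (0, 4, 2, 7, 12)
  row 3: subtract 9×row0 = (0, 8, 7, 0, 3)
step 2: normalize row 1 (÷8) = (0, 1, 10, 1, 8)
  row 0: subtract 11×row1 = (1, 0, 3, 5, 4)
  row 2: subtract 4×row1 = (0, 0, 1, 3, 6)
  row 3: subtract 8×row1 = (0, 0, 5, 5, 4)
step 3: normalize row 2 (÷1) = (0, 0, 1, 3, 6)
  row 0: subtract 3×row2 = (1, 0, 0, 9, 12)
  row 1: subtract 10×row2 = (0, 1, 0, 10, 0)
  row 3: subtract 5×row2 = (0, 0, 0, 3, 0)
step 4: normalize row 3 (÷3) = (0, 0, 0, 1, 0)
  row 0: subtract 9×row3 = (1, 0, 0, 0, 12)
  row 1: subtract 10×row3 = (0, 1, 0, 0, 0)
  row 2: subtract 3×row3 = (0, 0, 1, 0, 6)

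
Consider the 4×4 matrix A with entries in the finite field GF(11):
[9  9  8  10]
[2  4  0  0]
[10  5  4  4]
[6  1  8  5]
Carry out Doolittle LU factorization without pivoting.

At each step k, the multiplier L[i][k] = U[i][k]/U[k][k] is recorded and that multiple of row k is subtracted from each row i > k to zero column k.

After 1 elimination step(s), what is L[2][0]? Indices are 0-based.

L[2][0] = 6

[col 0] pivot 9
  R1 -= 10*R0 → (0, 2, 8, 10)  (L[1][0] := 10)
  R2 -= 6*R0 → (0, 6, 0, 10)  (L[2][0] := 6)
  R3 -= 8*R0 → (0, 6, 10, 2)  (L[3][0] := 8)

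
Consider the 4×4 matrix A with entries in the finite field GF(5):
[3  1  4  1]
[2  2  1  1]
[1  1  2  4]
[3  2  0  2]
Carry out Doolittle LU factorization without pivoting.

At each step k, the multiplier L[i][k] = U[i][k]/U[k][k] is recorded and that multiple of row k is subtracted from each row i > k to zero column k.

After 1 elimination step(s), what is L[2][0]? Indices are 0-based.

L[2][0] = 2

[col 0] pivot 3
  R1 -= 4*R0 → (0, 3, 0, 2)  (L[1][0] := 4)
  R2 -= 2*R0 → (0, 4, 4, 2)  (L[2][0] := 2)
  R3 -= 1*R0 → (0, 1, 1, 1)  (L[3][0] := 1)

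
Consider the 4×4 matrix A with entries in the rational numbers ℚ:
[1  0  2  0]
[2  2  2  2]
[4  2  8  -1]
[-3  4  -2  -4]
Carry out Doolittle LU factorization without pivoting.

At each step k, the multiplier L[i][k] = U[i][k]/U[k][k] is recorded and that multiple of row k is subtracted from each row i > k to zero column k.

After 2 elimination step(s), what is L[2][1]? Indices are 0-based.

Step 1: pivot at (0,0) is 1.
  row1 ← row1 − (2)·row0  ⇒  L[1][0]=2, U row1=(0, 2, -2, 2)
  row2 ← row2 − (4)·row0  ⇒  L[2][0]=4, U row2=(0, 2, 0, -1)
  row3 ← row3 − (-3)·row0  ⇒  L[3][0]=-3, U row3=(0, 4, 4, -4)
Step 2: pivot at (1,1) is 2.
  row2 ← row2 − (1)·row1  ⇒  L[2][1]=1, U row2=(0, 0, 2, -3)
  row3 ← row3 − (2)·row1  ⇒  L[3][1]=2, U row3=(0, 0, 8, -8)

L[2][1] = 1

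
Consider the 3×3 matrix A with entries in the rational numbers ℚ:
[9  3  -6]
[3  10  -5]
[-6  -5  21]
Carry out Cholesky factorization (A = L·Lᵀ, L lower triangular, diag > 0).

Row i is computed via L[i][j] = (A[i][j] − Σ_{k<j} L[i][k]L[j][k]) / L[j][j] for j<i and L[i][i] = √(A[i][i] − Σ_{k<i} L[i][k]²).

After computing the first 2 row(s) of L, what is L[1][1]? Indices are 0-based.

Step 1: L[0][0] = √(9) = 3.
  L[1][0] = (3) / L[0][0] = 1.
Step 2: L[1][1] = √(9) = 3.

L[1][1] = 3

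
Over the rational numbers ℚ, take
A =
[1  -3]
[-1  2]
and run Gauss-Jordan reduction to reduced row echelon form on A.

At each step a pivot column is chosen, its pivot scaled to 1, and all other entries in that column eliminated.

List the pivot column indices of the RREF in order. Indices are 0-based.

step 1: normalize row 0 (÷1) = (1, -3)
  row 1: subtract -1×row0 = (0, -1)
step 2: normalize row 1 (÷-1) = (0, 1)
  row 0: subtract -3×row1 = (1, 0)

pivot columns: 0, 1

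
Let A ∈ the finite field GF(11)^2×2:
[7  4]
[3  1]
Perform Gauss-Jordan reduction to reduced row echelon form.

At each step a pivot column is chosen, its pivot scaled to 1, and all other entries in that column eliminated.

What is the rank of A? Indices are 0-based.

rank = 2

pivot(0,0)=7: scale R0 → (1, 10)
  clear (1,0): R1 −= (3)R0 → (0, 4)
pivot(1,1)=4: scale R1 → (0, 1)
  clear (0,1): R0 −= (10)R1 → (1, 0)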